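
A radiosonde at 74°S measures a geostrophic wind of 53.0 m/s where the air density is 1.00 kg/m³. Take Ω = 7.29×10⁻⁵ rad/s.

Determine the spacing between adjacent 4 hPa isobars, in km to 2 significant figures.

Coriolis parameter at 74°S:
f = 2Ω sin φ = 2 × 7.29×10⁻⁵ × sin 74° = 1.40×10⁻⁴ s⁻¹
Geostrophic balance rearranged: |∂P/∂n| = f ρ V_g
|∂P/∂n| = 1.40×10⁻⁴ × 1.00 × 53.0 = 7.43×10⁻³ Pa/m
Isobar spacing: Δn = ΔP/|∂P/∂n| = 400 Pa / 7.43×10⁻³ Pa/m = 53850 m ≈ 54 km

54 km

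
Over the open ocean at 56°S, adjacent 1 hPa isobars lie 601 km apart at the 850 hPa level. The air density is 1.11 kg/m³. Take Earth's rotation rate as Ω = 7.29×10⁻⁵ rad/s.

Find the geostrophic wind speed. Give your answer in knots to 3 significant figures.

Coriolis parameter at 56°S:
f = 2Ω sin φ = 2 × 7.29×10⁻⁵ × sin 56° = 1.21×10⁻⁴ s⁻¹
Pressure gradient: |∂P/∂n| = 100 Pa / 601000 m = 1.66×10⁻⁴ Pa/m
Geostrophic balance (pressure-gradient force = Coriolis force):
V_g = (1/(fρ)) |∂P/∂n| = 1.66×10⁻⁴ / (1.21×10⁻⁴ × 1.11) = 1.24 m/s
Converting: 1.24 m/s × 1.944 = 2.41 knots

2.41 knots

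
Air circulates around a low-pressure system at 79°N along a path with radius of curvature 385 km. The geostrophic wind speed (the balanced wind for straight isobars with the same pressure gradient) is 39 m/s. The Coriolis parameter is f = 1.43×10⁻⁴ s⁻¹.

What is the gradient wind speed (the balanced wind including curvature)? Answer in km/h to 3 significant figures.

Around a low, centrifugal force acts outward with Coriolis, so pressure-gradient force balances both:
(1/ρ)|∂P/∂n| = fV + V²/R  →  V² + fR·V − fR·V_g = 0
With fR = 1.43×10⁻⁴ × 385×10³ m = 55.1 m/s:
V = [−fR + √((fR)² + 4 fR V_g)]/2 = [−55.1 + √(55.1² + 4×55.1×39)]/2 = 26.4 m/s
Subgeostrophic (V < V_g = 39 m/s), as expected around a low.
Converting: 26.4 m/s × 3.6 = 94.9 km/h

94.9 km/h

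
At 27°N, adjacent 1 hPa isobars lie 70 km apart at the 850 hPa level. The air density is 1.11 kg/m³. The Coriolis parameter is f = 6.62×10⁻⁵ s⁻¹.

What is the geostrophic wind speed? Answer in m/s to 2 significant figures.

19 m/s

Pressure gradient: |∂P/∂n| = 100 Pa / 70000 m = 1.43×10⁻³ Pa/m
Geostrophic balance (pressure-gradient force = Coriolis force):
V_g = (1/(fρ)) |∂P/∂n| = 1.43×10⁻³ / (6.62×10⁻⁵ × 1.11) = 19.4 m/s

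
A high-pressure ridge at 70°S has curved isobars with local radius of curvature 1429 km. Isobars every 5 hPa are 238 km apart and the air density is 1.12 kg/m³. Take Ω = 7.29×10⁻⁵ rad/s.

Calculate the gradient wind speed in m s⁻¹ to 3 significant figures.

Coriolis parameter at 70°S:
f = 2Ω sin φ = 2 × 7.29×10⁻⁵ × sin 70° = 1.37×10⁻⁴ s⁻¹
Pressure gradient: |∂P/∂n| = 500 Pa / 238000 m = 2.10×10⁻³ Pa/m
Geostrophic speed: V_g = |∂P/∂n|/(fρ) = 2.10×10⁻³/(1.37×10⁻⁴ × 1.12) = 13.7 m/s
Around a high, pressure-gradient force acts outward with centrifugal, so Coriolis balances both:
fV = (1/ρ)|∂P/∂n| + V²/R  →  V² − fR·V + fR·V_g = 0
With fR = 1.37×10⁻⁴ × 1429×10³ m = 196 m/s:
V = [fR − √((fR)² − 4 fR V_g)]/2 = [196 − √(196² − 4×196×13.7)]/2 = 14.8 m/s
Supergeostrophic (V > V_g = 13.7 m/s), as expected around a high.

14.8 m s⁻¹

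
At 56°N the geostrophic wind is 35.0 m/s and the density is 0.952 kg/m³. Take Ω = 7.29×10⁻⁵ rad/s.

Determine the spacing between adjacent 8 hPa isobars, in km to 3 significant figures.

Coriolis parameter at 56°N:
f = 2Ω sin φ = 2 × 7.29×10⁻⁵ × sin 56° = 1.21×10⁻⁴ s⁻¹
Geostrophic balance rearranged: |∂P/∂n| = f ρ V_g
|∂P/∂n| = 1.21×10⁻⁴ × 0.952 × 35.0 = 4.03×10⁻³ Pa/m
Isobar spacing: Δn = ΔP/|∂P/∂n| = 800 Pa / 4.03×10⁻³ Pa/m = 198634 m ≈ 199 km

199 km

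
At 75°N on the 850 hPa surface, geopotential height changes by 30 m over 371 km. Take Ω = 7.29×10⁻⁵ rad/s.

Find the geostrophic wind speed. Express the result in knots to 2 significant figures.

Coriolis parameter at 75°N:
f = 2Ω sin φ = 2 × 7.29×10⁻⁵ × sin 75° = 1.41×10⁻⁴ s⁻¹
Height gradient: |∂Z/∂n| = 30 m / 371000 m = 8.09×10⁻⁵
On a pressure surface, geostrophic balance gives V_g = (g/f)|∂Z/∂n|:
V_g = 9.81 × 8.09×10⁻⁵ / 1.41×10⁻⁴ = 5.63 m/s
Converting: 5.63 m/s × 1.944 = 11 knots

11 knots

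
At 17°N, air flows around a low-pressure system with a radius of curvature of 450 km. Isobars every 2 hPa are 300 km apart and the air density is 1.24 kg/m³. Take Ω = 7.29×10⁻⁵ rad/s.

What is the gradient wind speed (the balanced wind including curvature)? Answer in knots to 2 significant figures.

Coriolis parameter at 17°N:
f = 2Ω sin φ = 2 × 7.29×10⁻⁵ × sin 17° = 4.26×10⁻⁵ s⁻¹
Pressure gradient: |∂P/∂n| = 200 Pa / 300000 m = 6.67×10⁻⁴ Pa/m
Geostrophic speed: V_g = |∂P/∂n|/(fρ) = 6.67×10⁻⁴/(4.26×10⁻⁵ × 1.24) = 12.6 m/s
Around a low, centrifugal force acts outward with Coriolis, so pressure-gradient force balances both:
(1/ρ)|∂P/∂n| = fV + V²/R  →  V² + fR·V − fR·V_g = 0
With fR = 4.26×10⁻⁵ × 450×10³ m = 19.2 m/s:
V = [−fR + √((fR)² + 4 fR V_g)]/2 = [−19.2 + √(19.2² + 4×19.2×12.6)]/2 = 8.68 m/s
Subgeostrophic (V < V_g = 12.6 m/s), as expected around a low.
Converting: 8.68 m/s × 1.944 = 17 knots

17 knots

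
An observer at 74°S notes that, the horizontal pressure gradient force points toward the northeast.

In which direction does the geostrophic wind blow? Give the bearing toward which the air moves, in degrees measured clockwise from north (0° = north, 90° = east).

The pressure-gradient force points toward the northeast (bearing 045°).
Geostrophic balance: in the Southern Hemisphere the Coriolis force deflects motion to the left, so the geostrophic wind blows 90° to the left of the pressure-gradient force (low pressure on the right).
Rotating 045° by 90° counterclockwise gives 315° — the wind blows toward the northwest.

315°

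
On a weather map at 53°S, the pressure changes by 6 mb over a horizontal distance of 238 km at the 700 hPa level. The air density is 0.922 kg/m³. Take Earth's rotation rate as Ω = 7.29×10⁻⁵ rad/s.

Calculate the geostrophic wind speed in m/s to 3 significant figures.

Coriolis parameter at 53°S:
f = 2Ω sin φ = 2 × 7.29×10⁻⁵ × sin 53° = 1.16×10⁻⁴ s⁻¹
Pressure gradient: |∂P/∂n| = 600 Pa / 238000 m = 2.52×10⁻³ Pa/m
Geostrophic balance (pressure-gradient force = Coriolis force):
V_g = (1/(fρ)) |∂P/∂n| = 2.52×10⁻³ / (1.16×10⁻⁴ × 0.922) = 23.5 m/s

23.5 m/s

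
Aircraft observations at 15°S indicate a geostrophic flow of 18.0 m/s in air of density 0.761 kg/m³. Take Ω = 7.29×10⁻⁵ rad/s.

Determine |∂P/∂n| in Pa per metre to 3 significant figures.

Coriolis parameter at 15°S:
f = 2Ω sin φ = 2 × 7.29×10⁻⁵ × sin 15° = 3.77×10⁻⁵ s⁻¹
Geostrophic balance rearranged: |∂P/∂n| = f ρ V_g
|∂P/∂n| = 3.77×10⁻⁵ × 0.761 × 18.0 = 5.17×10⁻⁴ Pa/m

5.17×10⁻⁴ Pa/m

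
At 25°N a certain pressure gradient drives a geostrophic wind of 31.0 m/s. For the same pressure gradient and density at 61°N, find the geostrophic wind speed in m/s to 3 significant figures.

15.0 m/s

With the same pressure gradient and density, V_g ∝ 1/f ∝ 1/sin φ.
V₂ = V₁ · sin φ₁ / sin φ₂ = 31.0 × sin 25° / sin 61°
V₂ = 31.0 × 0.4226/0.8746 = 15.0 m/s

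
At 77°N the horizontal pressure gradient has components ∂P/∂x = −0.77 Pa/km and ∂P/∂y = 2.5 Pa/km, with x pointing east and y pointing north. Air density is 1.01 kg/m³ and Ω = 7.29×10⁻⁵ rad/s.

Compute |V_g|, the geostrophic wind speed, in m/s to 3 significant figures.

18.2 m/s

Coriolis parameter at 77°N:
f = 2Ω sin φ = 2 × 7.29×10⁻⁵ × sin 77° = 1.42×10⁻⁴ s⁻¹
Component geostrophic relations (x east, y north):
u_g = −(1/(fρ)) ∂P/∂y,  v_g = (1/(fρ)) ∂P/∂x
u_g = −(2.5×10⁻³)/(1.42×10⁻⁴ × 1.01) = −17.4 m/s;  v_g = (−0.77×10⁻³)/(1.42×10⁻⁴ × 1.01) = −5.37 m/s
|V_g| = √(u_g² + v_g²) = 18.2 m/s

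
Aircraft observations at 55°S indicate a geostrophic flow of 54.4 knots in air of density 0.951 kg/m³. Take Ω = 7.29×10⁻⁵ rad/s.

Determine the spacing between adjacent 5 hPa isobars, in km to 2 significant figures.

160 km

Coriolis parameter at 55°S:
f = 2Ω sin φ = 2 × 7.29×10⁻⁵ × sin 55° = 1.19×10⁻⁴ s⁻¹
Wind speed in SI: 54.4 knots = 28.0 m/s
Geostrophic balance rearranged: |∂P/∂n| = f ρ V_g
|∂P/∂n| = 1.19×10⁻⁴ × 0.951 × 28.0 = 3.18×10⁻³ Pa/m
Isobar spacing: Δn = ΔP/|∂P/∂n| = 500 Pa / 3.18×10⁻³ Pa/m = 157301 m ≈ 160 km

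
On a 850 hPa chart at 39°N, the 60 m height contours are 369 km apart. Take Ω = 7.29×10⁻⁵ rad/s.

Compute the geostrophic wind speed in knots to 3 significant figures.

Coriolis parameter at 39°N:
f = 2Ω sin φ = 2 × 7.29×10⁻⁵ × sin 39° = 9.18×10⁻⁵ s⁻¹
Height gradient: |∂Z/∂n| = 60 m / 369000 m = 1.63×10⁻⁴
On a pressure surface, geostrophic balance gives V_g = (g/f)|∂Z/∂n|:
V_g = 9.81 × 1.63×10⁻⁴ / 9.18×10⁻⁵ = 17.4 m/s
Converting: 17.4 m/s × 1.944 = 33.8 knots

33.8 knots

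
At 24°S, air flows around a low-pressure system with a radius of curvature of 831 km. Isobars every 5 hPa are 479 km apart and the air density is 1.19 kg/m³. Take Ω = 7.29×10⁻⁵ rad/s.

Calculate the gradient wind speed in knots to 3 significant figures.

Coriolis parameter at 24°S:
f = 2Ω sin φ = 2 × 7.29×10⁻⁵ × sin 24° = 5.93×10⁻⁵ s⁻¹
Pressure gradient: |∂P/∂n| = 500 Pa / 479000 m = 1.04×10⁻³ Pa/m
Geostrophic speed: V_g = |∂P/∂n|/(fρ) = 1.04×10⁻³/(5.93×10⁻⁵ × 1.19) = 14.8 m/s
Around a low, centrifugal force acts outward with Coriolis, so pressure-gradient force balances both:
(1/ρ)|∂P/∂n| = fV + V²/R  →  V² + fR·V − fR·V_g = 0
With fR = 5.93×10⁻⁵ × 831×10³ m = 49.3 m/s:
V = [−fR + √((fR)² + 4 fR V_g)]/2 = [−49.3 + √(49.3² + 4×49.3×14.8)]/2 = 11.9 m/s
Subgeostrophic (V < V_g = 14.8 m/s), as expected around a low.
Converting: 11.9 m/s × 1.944 = 23.2 knots

23.2 knots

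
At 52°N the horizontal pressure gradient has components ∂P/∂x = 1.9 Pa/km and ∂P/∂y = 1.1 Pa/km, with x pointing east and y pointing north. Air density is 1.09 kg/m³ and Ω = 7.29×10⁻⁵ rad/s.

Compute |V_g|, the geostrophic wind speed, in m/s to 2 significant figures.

Coriolis parameter at 52°N:
f = 2Ω sin φ = 2 × 7.29×10⁻⁵ × sin 52° = 1.15×10⁻⁴ s⁻¹
Component geostrophic relations (x east, y north):
u_g = −(1/(fρ)) ∂P/∂y,  v_g = (1/(fρ)) ∂P/∂x
u_g = −(1.1×10⁻³)/(1.15×10⁻⁴ × 1.09) = −8.78 m/s;  v_g = (1.9×10⁻³)/(1.15×10⁻⁴ × 1.09) = 15.2 m/s
|V_g| = √(u_g² + v_g²) = 17.5 m/s

18 m/s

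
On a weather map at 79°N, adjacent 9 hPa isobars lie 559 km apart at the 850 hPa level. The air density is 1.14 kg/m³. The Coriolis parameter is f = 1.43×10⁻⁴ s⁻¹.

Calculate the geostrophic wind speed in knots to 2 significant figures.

19 knots

Pressure gradient: |∂P/∂n| = 900 Pa / 559000 m = 1.61×10⁻³ Pa/m
Geostrophic balance (pressure-gradient force = Coriolis force):
V_g = (1/(fρ)) |∂P/∂n| = 1.61×10⁻³ / (1.43×10⁻⁴ × 1.14) = 9.88 m/s
Converting: 9.88 m/s × 1.944 = 19 knots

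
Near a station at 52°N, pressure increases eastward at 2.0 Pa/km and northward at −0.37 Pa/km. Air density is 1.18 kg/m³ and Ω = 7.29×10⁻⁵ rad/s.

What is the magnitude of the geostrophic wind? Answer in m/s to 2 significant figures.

15 m/s

Coriolis parameter at 52°N:
f = 2Ω sin φ = 2 × 7.29×10⁻⁵ × sin 52° = 1.15×10⁻⁴ s⁻¹
Component geostrophic relations (x east, y north):
u_g = −(1/(fρ)) ∂P/∂y,  v_g = (1/(fρ)) ∂P/∂x
u_g = −(−0.37×10⁻³)/(1.15×10⁻⁴ × 1.18) = 2.73 m/s;  v_g = (2.0×10⁻³)/(1.15×10⁻⁴ × 1.18) = 14.8 m/s
|V_g| = √(u_g² + v_g²) = 15.0 m/s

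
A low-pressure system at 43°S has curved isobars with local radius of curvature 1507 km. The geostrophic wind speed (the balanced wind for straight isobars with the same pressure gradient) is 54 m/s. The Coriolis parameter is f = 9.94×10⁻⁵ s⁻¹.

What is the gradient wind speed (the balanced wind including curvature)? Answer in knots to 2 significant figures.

82 knots

Around a low, centrifugal force acts outward with Coriolis, so pressure-gradient force balances both:
(1/ρ)|∂P/∂n| = fV + V²/R  →  V² + fR·V − fR·V_g = 0
With fR = 9.94×10⁻⁵ × 1507×10³ m = 150 m/s:
V = [−fR + √((fR)² + 4 fR V_g)]/2 = [−150 + √(150² + 4×150×54)]/2 = 42.1 m/s
Subgeostrophic (V < V_g = 54 m/s), as expected around a low.
Converting: 42.1 m/s × 1.944 = 82 knots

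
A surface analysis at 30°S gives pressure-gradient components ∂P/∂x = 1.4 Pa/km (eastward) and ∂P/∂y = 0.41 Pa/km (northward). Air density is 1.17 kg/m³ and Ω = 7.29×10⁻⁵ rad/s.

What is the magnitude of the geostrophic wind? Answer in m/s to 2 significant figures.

Coriolis parameter at 30°S:
f = 2Ω sin φ = 2 × 7.29×10⁻⁵ × sin 30° = 7.29×10⁻⁵ s⁻¹
In the Southern Hemisphere f is negative: f = −7.29×10⁻⁵ s⁻¹.
Component geostrophic relations (x east, y north):
u_g = −(1/(fρ)) ∂P/∂y,  v_g = (1/(fρ)) ∂P/∂x
u_g = −(0.41×10⁻³)/(−7.29×10⁻⁵ × 1.17) = 4.81 m/s;  v_g = (1.4×10⁻³)/(−7.29×10⁻⁵ × 1.17) = −16.4 m/s
|V_g| = √(u_g² + v_g²) = 17.1 m/s

17 m/s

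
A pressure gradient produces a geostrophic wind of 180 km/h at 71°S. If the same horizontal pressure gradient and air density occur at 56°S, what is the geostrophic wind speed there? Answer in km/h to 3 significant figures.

With the same pressure gradient and density, V_g ∝ 1/f ∝ 1/sin φ.
V₂ = V₁ · sin φ₁ / sin φ₂ = 180 × sin 71° / sin 56°
V₂ = 180 × 0.9455/0.8290 = 205 km/h

205 km/h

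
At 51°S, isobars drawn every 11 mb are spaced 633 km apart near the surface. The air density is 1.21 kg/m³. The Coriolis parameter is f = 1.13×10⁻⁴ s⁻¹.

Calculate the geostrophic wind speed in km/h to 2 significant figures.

Pressure gradient: |∂P/∂n| = 1100 Pa / 633000 m = 1.74×10⁻³ Pa/m
Geostrophic balance (pressure-gradient force = Coriolis force):
V_g = (1/(fρ)) |∂P/∂n| = 1.74×10⁻³ / (1.13×10⁻⁴ × 1.21) = 12.7 m/s
Converting: 12.7 m/s × 3.6 = 46 km/h

46 km/h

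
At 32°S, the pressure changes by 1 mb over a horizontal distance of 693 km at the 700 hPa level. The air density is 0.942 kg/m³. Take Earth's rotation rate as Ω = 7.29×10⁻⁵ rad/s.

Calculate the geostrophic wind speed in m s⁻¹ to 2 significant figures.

2.0 m s⁻¹

Coriolis parameter at 32°S:
f = 2Ω sin φ = 2 × 7.29×10⁻⁵ × sin 32° = 7.73×10⁻⁵ s⁻¹
Pressure gradient: |∂P/∂n| = 100 Pa / 693000 m = 1.44×10⁻⁴ Pa/m
Geostrophic balance (pressure-gradient force = Coriolis force):
V_g = (1/(fρ)) |∂P/∂n| = 1.44×10⁻⁴ / (7.73×10⁻⁵ × 0.942) = 1.98 m/s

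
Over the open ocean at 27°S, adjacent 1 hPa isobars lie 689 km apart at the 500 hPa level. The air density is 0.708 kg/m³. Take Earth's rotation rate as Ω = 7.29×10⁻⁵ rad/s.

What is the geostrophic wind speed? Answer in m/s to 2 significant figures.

3.1 m/s

Coriolis parameter at 27°S:
f = 2Ω sin φ = 2 × 7.29×10⁻⁵ × sin 27° = 6.62×10⁻⁵ s⁻¹
Pressure gradient: |∂P/∂n| = 100 Pa / 689000 m = 1.45×10⁻⁴ Pa/m
Geostrophic balance (pressure-gradient force = Coriolis force):
V_g = (1/(fρ)) |∂P/∂n| = 1.45×10⁻⁴ / (6.62×10⁻⁵ × 0.708) = 3.10 m/s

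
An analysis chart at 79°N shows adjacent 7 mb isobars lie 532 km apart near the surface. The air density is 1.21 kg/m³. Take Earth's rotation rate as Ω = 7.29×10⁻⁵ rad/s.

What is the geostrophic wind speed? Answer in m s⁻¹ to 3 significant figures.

Coriolis parameter at 79°N:
f = 2Ω sin φ = 2 × 7.29×10⁻⁵ × sin 79° = 1.43×10⁻⁴ s⁻¹
Pressure gradient: |∂P/∂n| = 700 Pa / 532000 m = 1.32×10⁻³ Pa/m
Geostrophic balance (pressure-gradient force = Coriolis force):
V_g = (1/(fρ)) |∂P/∂n| = 1.32×10⁻³ / (1.43×10⁻⁴ × 1.21) = 7.60 m/s

7.60 m s⁻¹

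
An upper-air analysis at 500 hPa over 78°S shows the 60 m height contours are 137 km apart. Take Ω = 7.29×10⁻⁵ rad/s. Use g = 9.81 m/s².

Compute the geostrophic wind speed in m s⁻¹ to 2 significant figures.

Coriolis parameter at 78°S:
f = 2Ω sin φ = 2 × 7.29×10⁻⁵ × sin 78° = 1.43×10⁻⁴ s⁻¹
Height gradient: |∂Z/∂n| = 60 m / 137000 m = 4.38×10⁻⁴
On a pressure surface, geostrophic balance gives V_g = (g/f)|∂Z/∂n|:
V_g = 9.81 × 4.38×10⁻⁴ / 1.43×10⁻⁴ = 30.1 m/s

30 m s⁻¹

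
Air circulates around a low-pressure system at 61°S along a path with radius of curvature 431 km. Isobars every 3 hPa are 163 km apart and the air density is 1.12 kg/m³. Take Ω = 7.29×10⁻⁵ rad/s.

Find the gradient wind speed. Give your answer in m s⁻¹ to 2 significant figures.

Coriolis parameter at 61°S:
f = 2Ω sin φ = 2 × 7.29×10⁻⁵ × sin 61° = 1.28×10⁻⁴ s⁻¹
Pressure gradient: |∂P/∂n| = 300 Pa / 163000 m = 1.84×10⁻³ Pa/m
Geostrophic speed: V_g = |∂P/∂n|/(fρ) = 1.84×10⁻³/(1.28×10⁻⁴ × 1.12) = 12.9 m/s
Around a low, centrifugal force acts outward with Coriolis, so pressure-gradient force balances both:
(1/ρ)|∂P/∂n| = fV + V²/R  →  V² + fR·V − fR·V_g = 0
With fR = 1.28×10⁻⁴ × 431×10³ m = 55.0 m/s:
V = [−fR + √((fR)² + 4 fR V_g)]/2 = [−55.0 + √(55.0² + 4×55.0×12.9)]/2 = 10.8 m/s
Subgeostrophic (V < V_g = 12.9 m/s), as expected around a low.

11 m s⁻¹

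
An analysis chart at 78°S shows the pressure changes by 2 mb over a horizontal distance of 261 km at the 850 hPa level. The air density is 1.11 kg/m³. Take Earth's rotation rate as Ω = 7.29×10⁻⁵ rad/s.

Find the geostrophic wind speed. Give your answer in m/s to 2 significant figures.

4.8 m/s

Coriolis parameter at 78°S:
f = 2Ω sin φ = 2 × 7.29×10⁻⁵ × sin 78° = 1.43×10⁻⁴ s⁻¹
Pressure gradient: |∂P/∂n| = 200 Pa / 261000 m = 7.66×10⁻⁴ Pa/m
Geostrophic balance (pressure-gradient force = Coriolis force):
V_g = (1/(fρ)) |∂P/∂n| = 7.66×10⁻⁴ / (1.43×10⁻⁴ × 1.11) = 4.84 m/s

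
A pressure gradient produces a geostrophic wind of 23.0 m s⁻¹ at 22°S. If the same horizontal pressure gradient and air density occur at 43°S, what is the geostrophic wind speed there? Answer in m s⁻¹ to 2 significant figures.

13 m s⁻¹

With the same pressure gradient and density, V_g ∝ 1/f ∝ 1/sin φ.
V₂ = V₁ · sin φ₁ / sin φ₂ = 23.0 × sin 22° / sin 43°
V₂ = 23.0 × 0.3746/0.6820 = 13 m s⁻¹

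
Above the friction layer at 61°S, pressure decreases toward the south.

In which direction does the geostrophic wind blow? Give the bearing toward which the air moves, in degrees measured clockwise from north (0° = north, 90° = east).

090°

The pressure-gradient force points toward the south (bearing 180°).
Geostrophic balance: in the Southern Hemisphere the Coriolis force deflects motion to the left, so the geostrophic wind blows 90° to the left of the pressure-gradient force (low pressure on the right).
Rotating 180° by 90° counterclockwise gives 090° — the wind blows toward the east.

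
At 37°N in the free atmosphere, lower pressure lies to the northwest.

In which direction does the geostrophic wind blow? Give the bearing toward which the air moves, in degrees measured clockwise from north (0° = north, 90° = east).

The pressure-gradient force points toward the northwest (bearing 315°).
Geostrophic balance: in the Northern Hemisphere the Coriolis force deflects motion to the right, so the geostrophic wind blows 90° to the right of the pressure-gradient force (low pressure on the left).
Rotating 315° by 90° clockwise gives 045° — the wind blows toward the northeast.

045°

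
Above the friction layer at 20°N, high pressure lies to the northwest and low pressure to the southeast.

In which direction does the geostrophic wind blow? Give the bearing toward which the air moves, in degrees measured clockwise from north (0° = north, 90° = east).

225°

The pressure-gradient force points toward the southeast (bearing 135°).
Geostrophic balance: in the Northern Hemisphere the Coriolis force deflects motion to the right, so the geostrophic wind blows 90° to the right of the pressure-gradient force (low pressure on the left).
Rotating 135° by 90° clockwise gives 225° — the wind blows toward the southwest.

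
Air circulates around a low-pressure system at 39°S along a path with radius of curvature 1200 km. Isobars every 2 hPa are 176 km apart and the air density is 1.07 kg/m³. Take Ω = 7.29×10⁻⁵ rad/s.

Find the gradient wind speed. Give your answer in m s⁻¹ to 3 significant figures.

Coriolis parameter at 39°S:
f = 2Ω sin φ = 2 × 7.29×10⁻⁵ × sin 39° = 9.18×10⁻⁵ s⁻¹
Pressure gradient: |∂P/∂n| = 200 Pa / 176000 m = 1.14×10⁻³ Pa/m
Geostrophic speed: V_g = |∂P/∂n|/(fρ) = 1.14×10⁻³/(9.18×10⁻⁵ × 1.07) = 11.6 m/s
Around a low, centrifugal force acts outward with Coriolis, so pressure-gradient force balances both:
(1/ρ)|∂P/∂n| = fV + V²/R  →  V² + fR·V − fR·V_g = 0
With fR = 9.18×10⁻⁵ × 1200×10³ m = 110 m/s:
V = [−fR + √((fR)² + 4 fR V_g)]/2 = [−110 + √(110² + 4×110×11.6)]/2 = 10.6 m/s
Subgeostrophic (V < V_g = 11.6 m/s), as expected around a low.

10.6 m s⁻¹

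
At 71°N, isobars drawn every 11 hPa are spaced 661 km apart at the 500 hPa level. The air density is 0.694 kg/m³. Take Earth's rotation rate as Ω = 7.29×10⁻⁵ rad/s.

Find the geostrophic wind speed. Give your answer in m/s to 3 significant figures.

17.4 m/s

Coriolis parameter at 71°N:
f = 2Ω sin φ = 2 × 7.29×10⁻⁵ × sin 71° = 1.38×10⁻⁴ s⁻¹
Pressure gradient: |∂P/∂n| = 1100 Pa / 661000 m = 1.66×10⁻³ Pa/m
Geostrophic balance (pressure-gradient force = Coriolis force):
V_g = (1/(fρ)) |∂P/∂n| = 1.66×10⁻³ / (1.38×10⁻⁴ × 0.694) = 17.4 m/s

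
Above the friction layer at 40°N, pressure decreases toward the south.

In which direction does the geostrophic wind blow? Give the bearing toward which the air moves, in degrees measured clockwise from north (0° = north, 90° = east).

The pressure-gradient force points toward the south (bearing 180°).
Geostrophic balance: in the Northern Hemisphere the Coriolis force deflects motion to the right, so the geostrophic wind blows 90° to the right of the pressure-gradient force (low pressure on the left).
Rotating 180° by 90° clockwise gives 270° — the wind blows toward the west.

270°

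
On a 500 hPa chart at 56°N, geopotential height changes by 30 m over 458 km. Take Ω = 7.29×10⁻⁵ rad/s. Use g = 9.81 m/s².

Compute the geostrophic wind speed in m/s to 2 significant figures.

Coriolis parameter at 56°N:
f = 2Ω sin φ = 2 × 7.29×10⁻⁵ × sin 56° = 1.21×10⁻⁴ s⁻¹
Height gradient: |∂Z/∂n| = 30 m / 458000 m = 6.55×10⁻⁵
On a pressure surface, geostrophic balance gives V_g = (g/f)|∂Z/∂n|:
V_g = 9.81 × 6.55×10⁻⁵ / 1.21×10⁻⁴ = 5.32 m/s

5.3 m/s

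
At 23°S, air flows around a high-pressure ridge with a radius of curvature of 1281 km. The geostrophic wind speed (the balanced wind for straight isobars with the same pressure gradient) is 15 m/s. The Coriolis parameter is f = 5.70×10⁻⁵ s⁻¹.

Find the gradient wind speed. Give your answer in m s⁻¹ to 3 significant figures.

Around a high, pressure-gradient force acts outward with centrifugal, so Coriolis balances both:
fV = (1/ρ)|∂P/∂n| + V²/R  →  V² − fR·V + fR·V_g = 0
With fR = 5.70×10⁻⁵ × 1281×10³ m = 73.0 m/s:
V = [fR − √((fR)² − 4 fR V_g)]/2 = [73.0 − √(73.0² − 4×73.0×15)]/2 = 21.1 m/s
Supergeostrophic (V > V_g = 15 m/s), as expected around a high.

21.1 m s⁻¹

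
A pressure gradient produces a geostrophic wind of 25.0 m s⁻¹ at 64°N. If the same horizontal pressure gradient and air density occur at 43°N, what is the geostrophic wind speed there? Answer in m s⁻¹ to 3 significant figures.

With the same pressure gradient and density, V_g ∝ 1/f ∝ 1/sin φ.
V₂ = V₁ · sin φ₁ / sin φ₂ = 25.0 × sin 64° / sin 43°
V₂ = 25.0 × 0.8988/0.6820 = 32.9 m s⁻¹

32.9 m s⁻¹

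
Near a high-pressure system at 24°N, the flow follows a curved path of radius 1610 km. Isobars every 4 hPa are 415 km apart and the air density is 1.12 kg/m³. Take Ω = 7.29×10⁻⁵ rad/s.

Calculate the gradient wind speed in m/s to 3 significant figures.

Coriolis parameter at 24°N:
f = 2Ω sin φ = 2 × 7.29×10⁻⁵ × sin 24° = 5.93×10⁻⁵ s⁻¹
Pressure gradient: |∂P/∂n| = 400 Pa / 415000 m = 9.64×10⁻⁴ Pa/m
Geostrophic speed: V_g = |∂P/∂n|/(fρ) = 9.64×10⁻⁴/(5.93×10⁻⁵ × 1.12) = 14.5 m/s
Around a high, pressure-gradient force acts outward with centrifugal, so Coriolis balances both:
fV = (1/ρ)|∂P/∂n| + V²/R  →  V² − fR·V + fR·V_g = 0
With fR = 5.93×10⁻⁵ × 1610×10³ m = 95.5 m/s:
V = [fR − √((fR)² − 4 fR V_g)]/2 = [95.5 − √(95.5² − 4×95.5×14.5)]/2 = 17.8 m/s
Supergeostrophic (V > V_g = 14.5 m/s), as expected around a high.

17.8 m/s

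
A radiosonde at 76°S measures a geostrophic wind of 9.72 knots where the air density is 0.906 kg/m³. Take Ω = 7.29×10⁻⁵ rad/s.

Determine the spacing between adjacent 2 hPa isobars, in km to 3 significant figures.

312 km

Coriolis parameter at 76°S:
f = 2Ω sin φ = 2 × 7.29×10⁻⁵ × sin 76° = 1.41×10⁻⁴ s⁻¹
Wind speed in SI: 9.72 knots = 5.00 m/s
Geostrophic balance rearranged: |∂P/∂n| = f ρ V_g
|∂P/∂n| = 1.41×10⁻⁴ × 0.906 × 5.00 = 6.41×10⁻⁴ Pa/m
Isobar spacing: Δn = ΔP/|∂P/∂n| = 200 Pa / 6.41×10⁻⁴ Pa/m = 312058 m ≈ 312 km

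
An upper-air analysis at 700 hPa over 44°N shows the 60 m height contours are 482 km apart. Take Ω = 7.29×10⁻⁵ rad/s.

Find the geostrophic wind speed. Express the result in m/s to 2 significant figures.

Coriolis parameter at 44°N:
f = 2Ω sin φ = 2 × 7.29×10⁻⁵ × sin 44° = 1.01×10⁻⁴ s⁻¹
Height gradient: |∂Z/∂n| = 60 m / 482000 m = 1.24×10⁻⁴
On a pressure surface, geostrophic balance gives V_g = (g/f)|∂Z/∂n|:
V_g = 9.81 × 1.24×10⁻⁴ / 1.01×10⁻⁴ = 12.1 m/s

12 m/s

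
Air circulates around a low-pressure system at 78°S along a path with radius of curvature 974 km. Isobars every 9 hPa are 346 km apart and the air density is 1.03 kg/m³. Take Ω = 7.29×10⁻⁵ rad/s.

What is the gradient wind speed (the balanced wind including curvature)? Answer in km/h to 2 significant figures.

Coriolis parameter at 78°S:
f = 2Ω sin φ = 2 × 7.29×10⁻⁵ × sin 78° = 1.43×10⁻⁴ s⁻¹
Pressure gradient: |∂P/∂n| = 900 Pa / 346000 m = 2.60×10⁻³ Pa/m
Geostrophic speed: V_g = |∂P/∂n|/(fρ) = 2.60×10⁻³/(1.43×10⁻⁴ × 1.03) = 17.7 m/s
Around a low, centrifugal force acts outward with Coriolis, so pressure-gradient force balances both:
(1/ρ)|∂P/∂n| = fV + V²/R  →  V² + fR·V − fR·V_g = 0
With fR = 1.43×10⁻⁴ × 974×10³ m = 139 m/s:
V = [−fR + √((fR)² + 4 fR V_g)]/2 = [−139 + √(139² + 4×139×17.7)]/2 = 15.9 m/s
Subgeostrophic (V < V_g = 17.7 m/s), as expected around a low.
Converting: 15.9 m/s × 3.6 = 57 km/h

57 km/h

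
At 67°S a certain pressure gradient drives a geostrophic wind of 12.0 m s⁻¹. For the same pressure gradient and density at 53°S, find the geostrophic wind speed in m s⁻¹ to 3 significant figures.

13.8 m s⁻¹

With the same pressure gradient and density, V_g ∝ 1/f ∝ 1/sin φ.
V₂ = V₁ · sin φ₁ / sin φ₂ = 12.0 × sin 67° / sin 53°
V₂ = 12.0 × 0.9205/0.7986 = 13.8 m s⁻¹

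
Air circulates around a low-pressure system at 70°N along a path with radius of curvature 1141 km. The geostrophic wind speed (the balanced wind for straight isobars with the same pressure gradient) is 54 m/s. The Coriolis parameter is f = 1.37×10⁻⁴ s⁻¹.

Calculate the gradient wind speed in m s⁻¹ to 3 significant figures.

42.5 m s⁻¹

Around a low, centrifugal force acts outward with Coriolis, so pressure-gradient force balances both:
(1/ρ)|∂P/∂n| = fV + V²/R  →  V² + fR·V − fR·V_g = 0
With fR = 1.37×10⁻⁴ × 1141×10³ m = 156 m/s:
V = [−fR + √((fR)² + 4 fR V_g)]/2 = [−156 + √(156² + 4×156×54)]/2 = 42.5 m/s
Subgeostrophic (V < V_g = 54 m/s), as expected around a low.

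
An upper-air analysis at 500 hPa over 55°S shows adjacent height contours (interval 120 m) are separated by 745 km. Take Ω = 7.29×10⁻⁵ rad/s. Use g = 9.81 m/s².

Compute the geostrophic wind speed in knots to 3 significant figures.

25.7 knots

Coriolis parameter at 55°S:
f = 2Ω sin φ = 2 × 7.29×10⁻⁵ × sin 55° = 1.19×10⁻⁴ s⁻¹
Height gradient: |∂Z/∂n| = 120 m / 745000 m = 1.61×10⁻⁴
On a pressure surface, geostrophic balance gives V_g = (g/f)|∂Z/∂n|:
V_g = 9.81 × 1.61×10⁻⁴ / 1.19×10⁻⁴ = 13.2 m/s
Converting: 13.2 m/s × 1.944 = 25.7 knots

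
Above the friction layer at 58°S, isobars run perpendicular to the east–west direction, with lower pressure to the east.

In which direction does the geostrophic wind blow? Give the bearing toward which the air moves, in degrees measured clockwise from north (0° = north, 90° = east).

The pressure-gradient force points toward the east (bearing 090°).
Geostrophic balance: in the Southern Hemisphere the Coriolis force deflects motion to the left, so the geostrophic wind blows 90° to the left of the pressure-gradient force (low pressure on the right).
Rotating 090° by 90° counterclockwise gives 000° — the wind blows toward the north.

000°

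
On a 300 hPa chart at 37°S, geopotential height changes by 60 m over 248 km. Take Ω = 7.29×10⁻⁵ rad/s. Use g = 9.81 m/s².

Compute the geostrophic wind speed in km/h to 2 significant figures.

97 km/h

Coriolis parameter at 37°S:
f = 2Ω sin φ = 2 × 7.29×10⁻⁵ × sin 37° = 8.77×10⁻⁵ s⁻¹
Height gradient: |∂Z/∂n| = 60 m / 248000 m = 2.42×10⁻⁴
On a pressure surface, geostrophic balance gives V_g = (g/f)|∂Z/∂n|:
V_g = 9.81 × 2.42×10⁻⁴ / 8.77×10⁻⁵ = 27.0 m/s
Converting: 27.0 m/s × 3.6 = 97 km/h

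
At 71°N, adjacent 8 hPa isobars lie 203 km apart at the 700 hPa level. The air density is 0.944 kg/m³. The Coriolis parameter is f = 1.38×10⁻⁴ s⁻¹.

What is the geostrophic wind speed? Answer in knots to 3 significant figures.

Pressure gradient: |∂P/∂n| = 800 Pa / 203000 m = 3.94×10⁻³ Pa/m
Geostrophic balance (pressure-gradient force = Coriolis force):
V_g = (1/(fρ)) |∂P/∂n| = 3.94×10⁻³ / (1.38×10⁻⁴ × 0.944) = 30.3 m/s
Converting: 30.3 m/s × 1.944 = 58.8 knots

58.8 knots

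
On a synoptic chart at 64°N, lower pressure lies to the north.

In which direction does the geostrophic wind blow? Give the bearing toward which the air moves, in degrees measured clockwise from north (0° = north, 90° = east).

090°

The pressure-gradient force points toward the north (bearing 000°).
Geostrophic balance: in the Northern Hemisphere the Coriolis force deflects motion to the right, so the geostrophic wind blows 90° to the right of the pressure-gradient force (low pressure on the left).
Rotating 000° by 90° clockwise gives 090° — the wind blows toward the east.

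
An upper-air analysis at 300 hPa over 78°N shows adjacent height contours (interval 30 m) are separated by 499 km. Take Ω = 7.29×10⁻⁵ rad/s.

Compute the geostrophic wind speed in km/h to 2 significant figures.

15 km/h

Coriolis parameter at 78°N:
f = 2Ω sin φ = 2 × 7.29×10⁻⁵ × sin 78° = 1.43×10⁻⁴ s⁻¹
Height gradient: |∂Z/∂n| = 30 m / 499000 m = 6.01×10⁻⁵
On a pressure surface, geostrophic balance gives V_g = (g/f)|∂Z/∂n|:
V_g = 9.81 × 6.01×10⁻⁵ / 1.43×10⁻⁴ = 4.14 m/s
Converting: 4.14 m/s × 3.6 = 15 km/h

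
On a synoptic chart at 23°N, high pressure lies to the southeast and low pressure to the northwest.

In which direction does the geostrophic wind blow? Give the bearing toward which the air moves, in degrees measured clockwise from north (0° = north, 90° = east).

The pressure-gradient force points toward the northwest (bearing 315°).
Geostrophic balance: in the Northern Hemisphere the Coriolis force deflects motion to the right, so the geostrophic wind blows 90° to the right of the pressure-gradient force (low pressure on the left).
Rotating 315° by 90° clockwise gives 045° — the wind blows toward the northeast.

045°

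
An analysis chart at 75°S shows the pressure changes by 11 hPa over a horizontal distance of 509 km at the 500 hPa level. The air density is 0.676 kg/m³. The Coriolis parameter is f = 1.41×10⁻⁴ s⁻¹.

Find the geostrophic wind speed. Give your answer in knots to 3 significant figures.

Pressure gradient: |∂P/∂n| = 1100 Pa / 509000 m = 2.16×10⁻³ Pa/m
Geostrophic balance (pressure-gradient force = Coriolis force):
V_g = (1/(fρ)) |∂P/∂n| = 2.16×10⁻³ / (1.41×10⁻⁴ × 0.676) = 22.7 m/s
Converting: 22.7 m/s × 1.944 = 44.1 knots

44.1 knots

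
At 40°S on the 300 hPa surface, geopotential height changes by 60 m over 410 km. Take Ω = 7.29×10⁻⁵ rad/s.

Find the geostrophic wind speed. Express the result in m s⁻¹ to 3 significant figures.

15.3 m s⁻¹

Coriolis parameter at 40°S:
f = 2Ω sin φ = 2 × 7.29×10⁻⁵ × sin 40° = 9.37×10⁻⁵ s⁻¹
Height gradient: |∂Z/∂n| = 60 m / 410000 m = 1.46×10⁻⁴
On a pressure surface, geostrophic balance gives V_g = (g/f)|∂Z/∂n|:
V_g = 9.81 × 1.46×10⁻⁴ / 9.37×10⁻⁵ = 15.3 m/s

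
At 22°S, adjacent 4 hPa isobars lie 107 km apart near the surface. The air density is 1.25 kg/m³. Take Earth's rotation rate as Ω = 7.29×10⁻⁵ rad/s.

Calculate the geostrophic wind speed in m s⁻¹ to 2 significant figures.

55 m s⁻¹

Coriolis parameter at 22°S:
f = 2Ω sin φ = 2 × 7.29×10⁻⁵ × sin 22° = 5.46×10⁻⁵ s⁻¹
Pressure gradient: |∂P/∂n| = 400 Pa / 107000 m = 3.74×10⁻³ Pa/m
Geostrophic balance (pressure-gradient force = Coriolis force):
V_g = (1/(fρ)) |∂P/∂n| = 3.74×10⁻³ / (5.46×10⁻⁵ × 1.25) = 54.8 m/s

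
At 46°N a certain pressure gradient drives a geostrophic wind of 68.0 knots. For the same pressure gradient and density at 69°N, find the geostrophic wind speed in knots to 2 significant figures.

52 knots

With the same pressure gradient and density, V_g ∝ 1/f ∝ 1/sin φ.
V₂ = V₁ · sin φ₁ / sin φ₂ = 68.0 × sin 46° / sin 69°
V₂ = 68.0 × 0.7193/0.9336 = 52 knots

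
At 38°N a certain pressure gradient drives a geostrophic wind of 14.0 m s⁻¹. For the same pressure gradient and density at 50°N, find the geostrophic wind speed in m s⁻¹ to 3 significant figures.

With the same pressure gradient and density, V_g ∝ 1/f ∝ 1/sin φ.
V₂ = V₁ · sin φ₁ / sin φ₂ = 14.0 × sin 38° / sin 50°
V₂ = 14.0 × 0.6157/0.7660 = 11.3 m s⁻¹

11.3 m s⁻¹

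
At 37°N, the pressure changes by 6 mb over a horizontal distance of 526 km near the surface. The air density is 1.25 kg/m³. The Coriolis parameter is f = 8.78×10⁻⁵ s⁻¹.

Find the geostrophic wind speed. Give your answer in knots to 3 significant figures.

Pressure gradient: |∂P/∂n| = 600 Pa / 526000 m = 1.14×10⁻³ Pa/m
Geostrophic balance (pressure-gradient force = Coriolis force):
V_g = (1/(fρ)) |∂P/∂n| = 1.14×10⁻³ / (8.78×10⁻⁵ × 1.25) = 10.4 m/s
Converting: 10.4 m/s × 1.944 = 20.2 knots

20.2 knots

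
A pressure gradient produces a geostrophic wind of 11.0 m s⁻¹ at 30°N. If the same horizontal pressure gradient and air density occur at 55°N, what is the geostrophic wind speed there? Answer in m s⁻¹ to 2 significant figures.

With the same pressure gradient and density, V_g ∝ 1/f ∝ 1/sin φ.
V₂ = V₁ · sin φ₁ / sin φ₂ = 11.0 × sin 30° / sin 55°
V₂ = 11.0 × 0.5000/0.8192 = 6.7 m s⁻¹

6.7 m s⁻¹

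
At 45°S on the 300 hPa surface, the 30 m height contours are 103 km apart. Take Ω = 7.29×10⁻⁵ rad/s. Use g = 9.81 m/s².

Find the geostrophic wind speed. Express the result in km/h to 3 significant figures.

Coriolis parameter at 45°S:
f = 2Ω sin φ = 2 × 7.29×10⁻⁵ × sin 45° = 1.03×10⁻⁴ s⁻¹
Height gradient: |∂Z/∂n| = 30 m / 103000 m = 2.91×10⁻⁴
On a pressure surface, geostrophic balance gives V_g = (g/f)|∂Z/∂n|:
V_g = 9.81 × 2.91×10⁻⁴ / 1.03×10⁻⁴ = 27.7 m/s
Converting: 27.7 m/s × 3.6 = 99.8 km/h

99.8 km/h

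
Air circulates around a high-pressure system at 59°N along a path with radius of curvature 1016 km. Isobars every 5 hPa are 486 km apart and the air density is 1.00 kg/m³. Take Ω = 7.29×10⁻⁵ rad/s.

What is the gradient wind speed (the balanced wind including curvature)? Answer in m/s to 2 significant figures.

8.8 m/s

Coriolis parameter at 59°N:
f = 2Ω sin φ = 2 × 7.29×10⁻⁵ × sin 59° = 1.25×10⁻⁴ s⁻¹
Pressure gradient: |∂P/∂n| = 500 Pa / 486000 m = 1.03×10⁻³ Pa/m
Geostrophic speed: V_g = |∂P/∂n|/(fρ) = 1.03×10⁻³/(1.25×10⁻⁴ × 1.00) = 8.23 m/s
Around a high, pressure-gradient force acts outward with centrifugal, so Coriolis balances both:
fV = (1/ρ)|∂P/∂n| + V²/R  →  V² − fR·V + fR·V_g = 0
With fR = 1.25×10⁻⁴ × 1016×10³ m = 127 m/s:
V = [fR − √((fR)² − 4 fR V_g)]/2 = [127 − √(127² − 4×127×8.23)]/2 = 8.85 m/s
Supergeostrophic (V > V_g = 8.23 m/s), as expected around a high.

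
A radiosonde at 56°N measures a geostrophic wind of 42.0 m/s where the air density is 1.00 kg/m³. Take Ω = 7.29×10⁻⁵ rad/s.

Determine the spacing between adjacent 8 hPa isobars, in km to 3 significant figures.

158 km

Coriolis parameter at 56°N:
f = 2Ω sin φ = 2 × 7.29×10⁻⁵ × sin 56° = 1.21×10⁻⁴ s⁻¹
Geostrophic balance rearranged: |∂P/∂n| = f ρ V_g
|∂P/∂n| = 1.21×10⁻⁴ × 1.00 × 42.0 = 5.08×10⁻³ Pa/m
Isobar spacing: Δn = ΔP/|∂P/∂n| = 800 Pa / 5.08×10⁻³ Pa/m = 157583 m ≈ 158 km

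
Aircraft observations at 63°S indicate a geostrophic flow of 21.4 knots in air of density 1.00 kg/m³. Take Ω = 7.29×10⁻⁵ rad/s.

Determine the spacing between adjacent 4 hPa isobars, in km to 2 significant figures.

280 km

Coriolis parameter at 63°S:
f = 2Ω sin φ = 2 × 7.29×10⁻⁵ × sin 63° = 1.30×10⁻⁴ s⁻¹
Wind speed in SI: 21.4 knots = 11.0 m/s
Geostrophic balance rearranged: |∂P/∂n| = f ρ V_g
|∂P/∂n| = 1.30×10⁻⁴ × 1.00 × 11.0 = 1.43×10⁻³ Pa/m
Isobar spacing: Δn = ΔP/|∂P/∂n| = 400 Pa / 1.43×10⁻³ Pa/m = 279685 m ≈ 280 km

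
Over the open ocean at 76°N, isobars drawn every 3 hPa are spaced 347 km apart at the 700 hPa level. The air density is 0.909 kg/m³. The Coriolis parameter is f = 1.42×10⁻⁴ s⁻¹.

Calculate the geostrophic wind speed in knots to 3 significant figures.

13.0 knots

Pressure gradient: |∂P/∂n| = 300 Pa / 347000 m = 8.65×10⁻⁴ Pa/m
Geostrophic balance (pressure-gradient force = Coriolis force):
V_g = (1/(fρ)) |∂P/∂n| = 8.65×10⁻⁴ / (1.42×10⁻⁴ × 0.909) = 6.70 m/s
Converting: 6.70 m/s × 1.944 = 13.0 knots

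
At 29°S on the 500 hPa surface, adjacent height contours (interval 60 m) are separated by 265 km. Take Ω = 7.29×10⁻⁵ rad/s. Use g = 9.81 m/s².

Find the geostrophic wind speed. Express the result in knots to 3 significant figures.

61.1 knots

Coriolis parameter at 29°S:
f = 2Ω sin φ = 2 × 7.29×10⁻⁵ × sin 29° = 7.07×10⁻⁵ s⁻¹
Height gradient: |∂Z/∂n| = 60 m / 265000 m = 2.26×10⁻⁴
On a pressure surface, geostrophic balance gives V_g = (g/f)|∂Z/∂n|:
V_g = 9.81 × 2.26×10⁻⁴ / 7.07×10⁻⁵ = 31.4 m/s
Converting: 31.4 m/s × 1.944 = 61.1 knots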